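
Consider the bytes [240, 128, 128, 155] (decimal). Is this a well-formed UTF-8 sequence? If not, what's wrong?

Leading byte 0xF0 = 11110000 → 4-byte form.
Continuation bytes all match 10xxxxxx. Payload decodes to 0x1B.
But 0x1B < 0x10000, the minimum for a 4-byte sequence — this is an overlong encoding.

invalid (overlong encoding)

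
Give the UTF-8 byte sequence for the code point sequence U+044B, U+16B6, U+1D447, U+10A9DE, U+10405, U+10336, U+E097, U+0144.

U+044B: 2-byte form → D1 8B.
U+16B6: 3-byte form → E1 9A B6.
U+1D447: 4-byte form → F0 9D 91 87.
U+10A9DE: 4-byte form → F4 8A A7 9E.
U+10405: 4-byte form → F0 90 90 85.
U+10336: 4-byte form → F0 90 8C B6.
U+E097: 3-byte form → EE 82 97.
U+0144: 2-byte form → C5 84.
Concatenated (26 bytes): D1 8B E1 9A B6 F0 9D 91 87 F4 8A A7 9E F0 90 90 85 F0 90 8C B6 EE 82 97 C5 84.

D1 8B E1 9A B6 F0 9D 91 87 F4 8A A7 9E F0 90 90 85 F0 90 8C B6 EE 82 97 C5 84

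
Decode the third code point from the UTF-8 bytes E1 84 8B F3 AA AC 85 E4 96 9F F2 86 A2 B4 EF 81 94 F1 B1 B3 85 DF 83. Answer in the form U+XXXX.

U+459F

Offset 0: leading byte 0xE1 = 11100001 → 3-byte char #1 = E1 84 8B.
Offset 3: leading byte 0xF3 = 11110011 → 4-byte char #2 = F3 AA AC 85.
Offset 7: leading byte 0xE4 = 11100100 → 3-byte char #3 = E4 96 9F.
Leading byte 0xE4 = 11100100 matches 1110xxxx → 3-byte sequence.
Byte 1: 0xE4 = 11100100, payload 0100 (4 bits).
Byte 2: 0x96 = 10010110 (10xxxxxx ✓), payload 010110.
Byte 3: 0x9F = 10011111 (10xxxxxx ✓), payload 011111.
Concatenate: 0100010110011111 = 0x459F (16 bits → U+459F).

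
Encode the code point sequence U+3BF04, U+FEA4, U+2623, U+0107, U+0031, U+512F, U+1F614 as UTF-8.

U+3BF04: 4-byte form → F0 BB BC 84.
U+FEA4: 3-byte form → EF BA A4.
U+2623: 3-byte form → E2 98 A3.
U+0107: 2-byte form → C4 87.
U+0031: 1-byte form → 31.
U+512F: 3-byte form → E5 84 AF.
U+1F614: 4-byte form → F0 9F 98 94.
Concatenated (20 bytes): F0 BB BC 84 EF BA A4 E2 98 A3 C4 87 31 E5 84 AF F0 9F 98 94.

F0 BB BC 84 EF BA A4 E2 98 A3 C4 87 31 E5 84 AF F0 9F 98 94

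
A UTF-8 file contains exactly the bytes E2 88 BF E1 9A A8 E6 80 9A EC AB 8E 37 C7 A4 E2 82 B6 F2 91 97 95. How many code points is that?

Byte at offset 0: 0xE2 = 11100010 → 3-byte char (#1). Advance 3.
Byte at offset 3: 0xE1 = 11100001 → 3-byte char (#2). Advance 3.
Byte at offset 6: 0xE6 = 11100110 → 3-byte char (#3). Advance 3.
Byte at offset 9: 0xEC = 11101100 → 3-byte char (#4). Advance 3.
Byte at offset 12: 0x37 = 00110111 → 1-byte char (#5). Advance 1.
Byte at offset 13: 0xC7 = 11000111 → 2-byte char (#6). Advance 2.
Byte at offset 15: 0xE2 = 11100010 → 3-byte char (#7). Advance 3.
Byte at offset 18: 0xF2 = 11110010 → 4-byte char (#8). Advance 4.
Reached end at offset 22 after 8 code points.

8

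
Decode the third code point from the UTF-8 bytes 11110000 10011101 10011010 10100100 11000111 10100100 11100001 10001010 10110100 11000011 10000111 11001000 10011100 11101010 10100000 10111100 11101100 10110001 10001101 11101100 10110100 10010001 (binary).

U+12B4

Offset 0: leading byte 0xF0 = 11110000 → 4-byte char #1 = F0 9D 9A A4.
Offset 4: leading byte 0xC7 = 11000111 → 2-byte char #2 = C7 A4.
Offset 6: leading byte 0xE1 = 11100001 → 3-byte char #3 = E1 8A B4.
Leading byte 0xE1 = 11100001 matches 1110xxxx → 3-byte sequence.
Byte 1: 0xE1 = 11100001, payload 0001 (4 bits).
Byte 2: 0x8A = 10001010 (10xxxxxx ✓), payload 001010.
Byte 3: 0xB4 = 10110100 (10xxxxxx ✓), payload 110100.
Concatenate: 0001001010110100 = 0x12B4 (16 bits → U+12B4).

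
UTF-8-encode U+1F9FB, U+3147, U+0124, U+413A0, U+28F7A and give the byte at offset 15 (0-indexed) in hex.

0xBD

U+1F9FB → 4-byte form F0 9F A7 BB at offsets 0–3.
U+3147 → 3-byte form E3 85 87 at offsets 4–6.
U+0124 → 2-byte form C4 A4 at offsets 7–8.
U+413A0 → 4-byte form F1 81 8E A0 at offsets 9–12.
U+28F7A → 4-byte form F0 A8 BD BA at offsets 13–16.
Offset 15 falls in char 5's range; it's byte 3 of F0 A8 BD BA = 0xBD.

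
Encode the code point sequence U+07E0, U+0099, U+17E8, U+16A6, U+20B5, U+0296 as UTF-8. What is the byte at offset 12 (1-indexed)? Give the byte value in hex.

1-indexed offset 12 is 0-indexed offset 11.
U+07E0 → 2-byte form DF A0 at offsets 0–1.
U+0099 → 2-byte form C2 99 at offsets 2–3.
U+17E8 → 3-byte form E1 9F A8 at offsets 4–6.
U+16A6 → 3-byte form E1 9A A6 at offsets 7–9.
U+20B5 → 3-byte form E2 82 B5 at offsets 10–12.
Offset 11 falls in char 5's range; it's byte 2 of E2 82 B5 = 0x82.

0x82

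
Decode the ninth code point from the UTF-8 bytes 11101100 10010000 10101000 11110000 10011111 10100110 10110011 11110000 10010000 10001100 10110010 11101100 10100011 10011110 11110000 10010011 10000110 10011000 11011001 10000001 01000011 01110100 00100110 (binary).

Offset 0: leading byte 0xEC = 11101100 → 3-byte char #1 = EC 90 A8.
Offset 3: leading byte 0xF0 = 11110000 → 4-byte char #2 = F0 9F A6 B3.
Offset 7: leading byte 0xF0 = 11110000 → 4-byte char #3 = F0 90 8C B2.
Offset 11: leading byte 0xEC = 11101100 → 3-byte char #4 = EC A3 9E.
Offset 14: leading byte 0xF0 = 11110000 → 4-byte char #5 = F0 93 86 98.
Offset 18: leading byte 0xD9 = 11011001 → 2-byte char #6 = D9 81.
Offset 20: leading byte 0x43 = 01000011 → 1-byte char #7 = 43.
Offset 21: leading byte 0x74 = 01110100 → 1-byte char #8 = 74.
Offset 22: leading byte 0x26 = 00100110 → 1-byte char #9 = 26.
Leading byte 0x26 = 00100110 matches 0xxxxxxx → 1-byte sequence.
Byte 1: 0x26 = 00100110, payload 0100110 (7 bits).
Concatenate: 0100110 = 0x26 (7 bits → U+0026).

U+0026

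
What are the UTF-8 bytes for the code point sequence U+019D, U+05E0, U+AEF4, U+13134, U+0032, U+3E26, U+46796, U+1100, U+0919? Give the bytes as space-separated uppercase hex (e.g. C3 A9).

U+019D: 2-byte form → C6 9D.
U+05E0: 2-byte form → D7 A0.
U+AEF4: 3-byte form → EA BB B4.
U+13134: 4-byte form → F0 93 84 B4.
U+0032: 1-byte form → 32.
U+3E26: 3-byte form → E3 B8 A6.
U+46796: 4-byte form → F1 86 9E 96.
U+1100: 3-byte form → E1 84 80.
U+0919: 3-byte form → E0 A4 99.
Concatenated (25 bytes): C6 9D D7 A0 EA BB B4 F0 93 84 B4 32 E3 B8 A6 F1 86 9E 96 E1 84 80 E0 A4 99.

C6 9D D7 A0 EA BB B4 F0 93 84 B4 32 E3 B8 A6 F1 86 9E 96 E1 84 80 E0 A4 99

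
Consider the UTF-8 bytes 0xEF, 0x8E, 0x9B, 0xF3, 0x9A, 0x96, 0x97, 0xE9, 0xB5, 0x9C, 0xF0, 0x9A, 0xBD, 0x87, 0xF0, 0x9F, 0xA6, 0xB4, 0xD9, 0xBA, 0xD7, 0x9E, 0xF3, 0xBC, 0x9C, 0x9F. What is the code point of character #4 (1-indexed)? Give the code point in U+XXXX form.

U+1AF47

Offset 0: leading byte 0xEF = 11101111 → 3-byte char #1 = EF 8E 9B.
Offset 3: leading byte 0xF3 = 11110011 → 4-byte char #2 = F3 9A 96 97.
Offset 7: leading byte 0xE9 = 11101001 → 3-byte char #3 = E9 B5 9C.
Offset 10: leading byte 0xF0 = 11110000 → 4-byte char #4 = F0 9A BD 87.
Leading byte 0xF0 = 11110000 matches 11110xxx → 4-byte sequence.
Byte 1: 0xF0 = 11110000, payload 000 (3 bits).
Byte 2: 0x9A = 10011010 (10xxxxxx ✓), payload 011010.
Byte 3: 0xBD = 10111101 (10xxxxxx ✓), payload 111101.
Byte 4: 0x87 = 10000111 (10xxxxxx ✓), payload 000111.
Concatenate: 000011010111101000111 = 0x1AF47 (21 bits → U+1AF47).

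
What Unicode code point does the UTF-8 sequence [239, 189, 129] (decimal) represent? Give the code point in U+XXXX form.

U+FF41

Leading byte 0xEF = 11101111 matches 1110xxxx → 3-byte sequence.
Byte 1: 0xEF = 11101111, payload 1111 (4 bits).
Byte 2: 0xBD = 10111101 (10xxxxxx ✓), payload 111101.
Byte 3: 0x81 = 10000001 (10xxxxxx ✓), payload 000001.
Concatenate: 1111111101000001 = 0xFF41 (16 bits → U+FF41).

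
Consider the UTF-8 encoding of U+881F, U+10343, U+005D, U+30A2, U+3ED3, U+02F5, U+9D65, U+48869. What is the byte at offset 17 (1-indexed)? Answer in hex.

1-indexed offset 17 is 0-indexed offset 16.
U+881F → 3-byte form E8 A0 9F at offsets 0–2.
U+10343 → 4-byte form F0 90 8D 83 at offsets 3–6.
U+005D → 1-byte form 5D at offsets 7–7.
U+30A2 → 3-byte form E3 82 A2 at offsets 8–10.
U+3ED3 → 3-byte form E3 BB 93 at offsets 11–13.
U+02F5 → 2-byte form CB B5 at offsets 14–15.
U+9D65 → 3-byte form E9 B5 A5 at offsets 16–18.
Offset 16 falls in char 7's range; it's byte 1 of E9 B5 A5 = 0xE9.

0xE9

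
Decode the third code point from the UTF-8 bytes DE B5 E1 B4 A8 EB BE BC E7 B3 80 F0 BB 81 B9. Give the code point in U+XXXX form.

Offset 0: leading byte 0xDE = 11011110 → 2-byte char #1 = DE B5.
Offset 2: leading byte 0xE1 = 11100001 → 3-byte char #2 = E1 B4 A8.
Offset 5: leading byte 0xEB = 11101011 → 3-byte char #3 = EB BE BC.
Leading byte 0xEB = 11101011 matches 1110xxxx → 3-byte sequence.
Byte 1: 0xEB = 11101011, payload 1011 (4 bits).
Byte 2: 0xBE = 10111110 (10xxxxxx ✓), payload 111110.
Byte 3: 0xBC = 10111100 (10xxxxxx ✓), payload 111100.
Concatenate: 1011111110111100 = 0xBFBC (16 bits → U+BFBC).

U+BFBC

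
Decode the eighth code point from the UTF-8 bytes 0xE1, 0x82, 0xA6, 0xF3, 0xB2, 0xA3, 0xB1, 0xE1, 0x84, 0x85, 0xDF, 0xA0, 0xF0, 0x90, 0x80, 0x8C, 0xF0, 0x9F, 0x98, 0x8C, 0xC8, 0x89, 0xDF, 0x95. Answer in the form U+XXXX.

U+07D5

Offset 0: leading byte 0xE1 = 11100001 → 3-byte char #1 = E1 82 A6.
Offset 3: leading byte 0xF3 = 11110011 → 4-byte char #2 = F3 B2 A3 B1.
Offset 7: leading byte 0xE1 = 11100001 → 3-byte char #3 = E1 84 85.
Offset 10: leading byte 0xDF = 11011111 → 2-byte char #4 = DF A0.
Offset 12: leading byte 0xF0 = 11110000 → 4-byte char #5 = F0 90 80 8C.
Offset 16: leading byte 0xF0 = 11110000 → 4-byte char #6 = F0 9F 98 8C.
Offset 20: leading byte 0xC8 = 11001000 → 2-byte char #7 = C8 89.
Offset 22: leading byte 0xDF = 11011111 → 2-byte char #8 = DF 95.
Leading byte 0xDF = 11011111 matches 110xxxxx → 2-byte sequence.
Byte 1: 0xDF = 11011111, payload 11111 (5 bits).
Byte 2: 0x95 = 10010101 (10xxxxxx ✓), payload 010101.
Concatenate: 11111010101 = 0x7D5 (11 bits → U+07D5).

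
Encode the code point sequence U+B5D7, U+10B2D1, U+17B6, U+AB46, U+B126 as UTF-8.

EB 97 97 F4 8B 8B 91 E1 9E B6 EA AD 86 EB 84 A6

U+B5D7: 3-byte form → EB 97 97.
U+10B2D1: 4-byte form → F4 8B 8B 91.
U+17B6: 3-byte form → E1 9E B6.
U+AB46: 3-byte form → EA AD 86.
U+B126: 3-byte form → EB 84 A6.
Concatenated (16 bytes): EB 97 97 F4 8B 8B 91 E1 9E B6 EA AD 86 EB 84 A6.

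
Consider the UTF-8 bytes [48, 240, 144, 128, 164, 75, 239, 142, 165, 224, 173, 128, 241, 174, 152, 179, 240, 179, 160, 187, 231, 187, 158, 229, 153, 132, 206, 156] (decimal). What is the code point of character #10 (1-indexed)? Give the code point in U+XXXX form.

U+039C

Offset 0: leading byte 0x30 = 00110000 → 1-byte char #1 = 30.
Offset 1: leading byte 0xF0 = 11110000 → 4-byte char #2 = F0 90 80 A4.
Offset 5: leading byte 0x4B = 01001011 → 1-byte char #3 = 4B.
Offset 6: leading byte 0xEF = 11101111 → 3-byte char #4 = EF 8E A5.
Offset 9: leading byte 0xE0 = 11100000 → 3-byte char #5 = E0 AD 80.
Offset 12: leading byte 0xF1 = 11110001 → 4-byte char #6 = F1 AE 98 B3.
Offset 16: leading byte 0xF0 = 11110000 → 4-byte char #7 = F0 B3 A0 BB.
Offset 20: leading byte 0xE7 = 11100111 → 3-byte char #8 = E7 BB 9E.
Offset 23: leading byte 0xE5 = 11100101 → 3-byte char #9 = E5 99 84.
Offset 26: leading byte 0xCE = 11001110 → 2-byte char #10 = CE 9C.
Leading byte 0xCE = 11001110 matches 110xxxxx → 2-byte sequence.
Byte 1: 0xCE = 11001110, payload 01110 (5 bits).
Byte 2: 0x9C = 10011100 (10xxxxxx ✓), payload 011100.
Concatenate: 01110011100 = 0x39C (11 bits → U+039C).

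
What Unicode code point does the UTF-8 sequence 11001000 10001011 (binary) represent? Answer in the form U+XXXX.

U+020B

Leading byte 0xC8 = 11001000 matches 110xxxxx → 2-byte sequence.
Byte 1: 0xC8 = 11001000, payload 01000 (5 bits).
Byte 2: 0x8B = 10001011 (10xxxxxx ✓), payload 001011.
Concatenate: 01000001011 = 0x20B (11 bits → U+020B).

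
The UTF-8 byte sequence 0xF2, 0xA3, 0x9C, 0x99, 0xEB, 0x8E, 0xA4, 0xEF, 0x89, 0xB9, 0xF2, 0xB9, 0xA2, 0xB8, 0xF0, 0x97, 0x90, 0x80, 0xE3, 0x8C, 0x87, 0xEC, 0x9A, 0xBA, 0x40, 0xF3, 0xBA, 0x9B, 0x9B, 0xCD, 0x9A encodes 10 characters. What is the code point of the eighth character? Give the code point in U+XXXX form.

U+0040

Offset 0: leading byte 0xF2 = 11110010 → 4-byte char #1 = F2 A3 9C 99.
Offset 4: leading byte 0xEB = 11101011 → 3-byte char #2 = EB 8E A4.
Offset 7: leading byte 0xEF = 11101111 → 3-byte char #3 = EF 89 B9.
Offset 10: leading byte 0xF2 = 11110010 → 4-byte char #4 = F2 B9 A2 B8.
Offset 14: leading byte 0xF0 = 11110000 → 4-byte char #5 = F0 97 90 80.
Offset 18: leading byte 0xE3 = 11100011 → 3-byte char #6 = E3 8C 87.
Offset 21: leading byte 0xEC = 11101100 → 3-byte char #7 = EC 9A BA.
Offset 24: leading byte 0x40 = 01000000 → 1-byte char #8 = 40.
Leading byte 0x40 = 01000000 matches 0xxxxxxx → 1-byte sequence.
Byte 1: 0x40 = 01000000, payload 1000000 (7 bits).
Concatenate: 1000000 = 0x40 (7 bits → U+0040).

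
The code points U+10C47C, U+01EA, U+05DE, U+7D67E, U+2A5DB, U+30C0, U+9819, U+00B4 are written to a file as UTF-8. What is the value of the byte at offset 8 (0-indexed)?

0xF1

U+10C47C → 4-byte form F4 8C 91 BC at offsets 0–3.
U+01EA → 2-byte form C7 AA at offsets 4–5.
U+05DE → 2-byte form D7 9E at offsets 6–7.
U+7D67E → 4-byte form F1 BD 99 BE at offsets 8–11.
Offset 8 falls in char 4's range; it's byte 1 of F1 BD 99 BE = 0xF1.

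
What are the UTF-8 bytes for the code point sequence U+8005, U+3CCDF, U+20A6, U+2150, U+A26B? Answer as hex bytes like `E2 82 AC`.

U+8005: 3-byte form → E8 80 85.
U+3CCDF: 4-byte form → F0 BC B3 9F.
U+20A6: 3-byte form → E2 82 A6.
U+2150: 3-byte form → E2 85 90.
U+A26B: 3-byte form → EA 89 AB.
Concatenated (16 bytes): E8 80 85 F0 BC B3 9F E2 82 A6 E2 85 90 EA 89 AB.

E8 80 85 F0 BC B3 9F E2 82 A6 E2 85 90 EA 89 AB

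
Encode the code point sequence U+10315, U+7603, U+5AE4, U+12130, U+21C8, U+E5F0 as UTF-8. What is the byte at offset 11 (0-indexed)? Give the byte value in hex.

0x92

U+10315 → 4-byte form F0 90 8C 95 at offsets 0–3.
U+7603 → 3-byte form E7 98 83 at offsets 4–6.
U+5AE4 → 3-byte form E5 AB A4 at offsets 7–9.
U+12130 → 4-byte form F0 92 84 B0 at offsets 10–13.
Offset 11 falls in char 4's range; it's byte 2 of F0 92 84 B0 = 0x92.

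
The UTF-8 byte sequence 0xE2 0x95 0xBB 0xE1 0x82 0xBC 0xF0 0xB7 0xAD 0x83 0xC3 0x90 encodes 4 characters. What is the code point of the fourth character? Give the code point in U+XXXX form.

U+00D0

Offset 0: leading byte 0xE2 = 11100010 → 3-byte char #1 = E2 95 BB.
Offset 3: leading byte 0xE1 = 11100001 → 3-byte char #2 = E1 82 BC.
Offset 6: leading byte 0xF0 = 11110000 → 4-byte char #3 = F0 B7 AD 83.
Offset 10: leading byte 0xC3 = 11000011 → 2-byte char #4 = C3 90.
Leading byte 0xC3 = 11000011 matches 110xxxxx → 2-byte sequence.
Byte 1: 0xC3 = 11000011, payload 00011 (5 bits).
Byte 2: 0x90 = 10010000 (10xxxxxx ✓), payload 010000.
Concatenate: 00011010000 = 0xD0 (11 bits → U+00D0).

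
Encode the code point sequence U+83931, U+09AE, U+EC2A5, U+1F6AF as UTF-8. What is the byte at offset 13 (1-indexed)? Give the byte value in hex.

0x9F

1-indexed offset 13 is 0-indexed offset 12.
U+83931 → 4-byte form F2 83 A4 B1 at offsets 0–3.
U+09AE → 3-byte form E0 A6 AE at offsets 4–6.
U+EC2A5 → 4-byte form F3 AC 8A A5 at offsets 7–10.
U+1F6AF → 4-byte form F0 9F 9A AF at offsets 11–14.
Offset 12 falls in char 4's range; it's byte 2 of F0 9F 9A AF = 0x9F.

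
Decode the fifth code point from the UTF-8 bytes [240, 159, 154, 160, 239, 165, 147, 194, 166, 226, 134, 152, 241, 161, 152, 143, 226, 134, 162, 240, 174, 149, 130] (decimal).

Offset 0: leading byte 0xF0 = 11110000 → 4-byte char #1 = F0 9F 9A A0.
Offset 4: leading byte 0xEF = 11101111 → 3-byte char #2 = EF A5 93.
Offset 7: leading byte 0xC2 = 11000010 → 2-byte char #3 = C2 A6.
Offset 9: leading byte 0xE2 = 11100010 → 3-byte char #4 = E2 86 98.
Offset 12: leading byte 0xF1 = 11110001 → 4-byte char #5 = F1 A1 98 8F.
Leading byte 0xF1 = 11110001 matches 11110xxx → 4-byte sequence.
Byte 1: 0xF1 = 11110001, payload 001 (3 bits).
Byte 2: 0xA1 = 10100001 (10xxxxxx ✓), payload 100001.
Byte 3: 0x98 = 10011000 (10xxxxxx ✓), payload 011000.
Byte 4: 0x8F = 10001111 (10xxxxxx ✓), payload 001111.
Concatenate: 001100001011000001111 = 0x6160F (21 bits → U+6160F).

U+6160F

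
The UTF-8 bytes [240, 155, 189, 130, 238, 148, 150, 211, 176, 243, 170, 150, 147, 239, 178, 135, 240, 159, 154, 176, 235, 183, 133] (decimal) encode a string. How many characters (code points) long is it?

Byte at offset 0: 0xF0 = 11110000 → 4-byte char (#1). Advance 4.
Byte at offset 4: 0xEE = 11101110 → 3-byte char (#2). Advance 3.
Byte at offset 7: 0xD3 = 11010011 → 2-byte char (#3). Advance 2.
Byte at offset 9: 0xF3 = 11110011 → 4-byte char (#4). Advance 4.
Byte at offset 13: 0xEF = 11101111 → 3-byte char (#5). Advance 3.
Byte at offset 16: 0xF0 = 11110000 → 4-byte char (#6). Advance 4.
Byte at offset 20: 0xEB = 11101011 → 3-byte char (#7). Advance 3.
Reached end at offset 23 after 7 code points.

7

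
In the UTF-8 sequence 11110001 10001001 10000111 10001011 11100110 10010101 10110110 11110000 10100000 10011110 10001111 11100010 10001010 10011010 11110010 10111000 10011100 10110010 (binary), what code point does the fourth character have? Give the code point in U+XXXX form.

U+229A

Offset 0: leading byte 0xF1 = 11110001 → 4-byte char #1 = F1 89 87 8B.
Offset 4: leading byte 0xE6 = 11100110 → 3-byte char #2 = E6 95 B6.
Offset 7: leading byte 0xF0 = 11110000 → 4-byte char #3 = F0 A0 9E 8F.
Offset 11: leading byte 0xE2 = 11100010 → 3-byte char #4 = E2 8A 9A.
Leading byte 0xE2 = 11100010 matches 1110xxxx → 3-byte sequence.
Byte 1: 0xE2 = 11100010, payload 0010 (4 bits).
Byte 2: 0x8A = 10001010 (10xxxxxx ✓), payload 001010.
Byte 3: 0x9A = 10011010 (10xxxxxx ✓), payload 011010.
Concatenate: 0010001010011010 = 0x229A (16 bits → U+229A).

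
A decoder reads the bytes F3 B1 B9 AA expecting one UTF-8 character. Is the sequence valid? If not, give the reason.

valid

Leading byte 0xF3 = 11110011 → 4-byte form.
Continuation bytes 0xB1=10110001, 0xB9=10111001, 0xAA=10101010 all match 10xxxxxx.
Decoded value 0xF1E6A is ≥ 0x10000 (shortest form) and not a surrogate.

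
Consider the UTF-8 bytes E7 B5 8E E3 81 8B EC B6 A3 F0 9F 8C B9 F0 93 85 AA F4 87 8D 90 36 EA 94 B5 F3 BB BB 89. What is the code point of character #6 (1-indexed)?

Offset 0: leading byte 0xE7 = 11100111 → 3-byte char #1 = E7 B5 8E.
Offset 3: leading byte 0xE3 = 11100011 → 3-byte char #2 = E3 81 8B.
Offset 6: leading byte 0xEC = 11101100 → 3-byte char #3 = EC B6 A3.
Offset 9: leading byte 0xF0 = 11110000 → 4-byte char #4 = F0 9F 8C B9.
Offset 13: leading byte 0xF0 = 11110000 → 4-byte char #5 = F0 93 85 AA.
Offset 17: leading byte 0xF4 = 11110100 → 4-byte char #6 = F4 87 8D 90.
Leading byte 0xF4 = 11110100 matches 11110xxx → 4-byte sequence.
Byte 1: 0xF4 = 11110100, payload 100 (3 bits).
Byte 2: 0x87 = 10000111 (10xxxxxx ✓), payload 000111.
Byte 3: 0x8D = 10001101 (10xxxxxx ✓), payload 001101.
Byte 4: 0x90 = 10010000 (10xxxxxx ✓), payload 010000.
Concatenate: 100000111001101010000 = 0x107350 (21 bits → U+107350).

U+107350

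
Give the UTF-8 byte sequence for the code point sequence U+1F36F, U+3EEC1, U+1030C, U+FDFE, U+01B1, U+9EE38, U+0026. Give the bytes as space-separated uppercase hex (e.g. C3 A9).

U+1F36F: 4-byte form → F0 9F 8D AF.
U+3EEC1: 4-byte form → F0 BE BB 81.
U+1030C: 4-byte form → F0 90 8C 8C.
U+FDFE: 3-byte form → EF B7 BE.
U+01B1: 2-byte form → C6 B1.
U+9EE38: 4-byte form → F2 9E B8 B8.
U+0026: 1-byte form → 26.
Concatenated (22 bytes): F0 9F 8D AF F0 BE BB 81 F0 90 8C 8C EF B7 BE C6 B1 F2 9E B8 B8 26.

F0 9F 8D AF F0 BE BB 81 F0 90 8C 8C EF B7 BE C6 B1 F2 9E B8 B8 26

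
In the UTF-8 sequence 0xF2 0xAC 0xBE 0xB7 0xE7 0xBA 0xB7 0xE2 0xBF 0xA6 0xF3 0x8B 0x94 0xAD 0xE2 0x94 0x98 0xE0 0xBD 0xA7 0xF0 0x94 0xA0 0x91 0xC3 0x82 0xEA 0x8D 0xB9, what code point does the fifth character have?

Offset 0: leading byte 0xF2 = 11110010 → 4-byte char #1 = F2 AC BE B7.
Offset 4: leading byte 0xE7 = 11100111 → 3-byte char #2 = E7 BA B7.
Offset 7: leading byte 0xE2 = 11100010 → 3-byte char #3 = E2 BF A6.
Offset 10: leading byte 0xF3 = 11110011 → 4-byte char #4 = F3 8B 94 AD.
Offset 14: leading byte 0xE2 = 11100010 → 3-byte char #5 = E2 94 98.
Leading byte 0xE2 = 11100010 matches 1110xxxx → 3-byte sequence.
Byte 1: 0xE2 = 11100010, payload 0010 (4 bits).
Byte 2: 0x94 = 10010100 (10xxxxxx ✓), payload 010100.
Byte 3: 0x98 = 10011000 (10xxxxxx ✓), payload 011000.
Concatenate: 0010010100011000 = 0x2518 (16 bits → U+2518).

U+2518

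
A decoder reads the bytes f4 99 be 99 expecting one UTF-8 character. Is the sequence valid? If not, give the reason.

invalid (encodes a value above U+10FFFF)

Leading byte 0xF4 = 11110100 → 4-byte form.
Payload = 0x119F99, which exceeds U+10FFFF, the maximum Unicode code point. (Leading bytes F5–FF, or F4 followed by ≥ 0x90, are invalid.)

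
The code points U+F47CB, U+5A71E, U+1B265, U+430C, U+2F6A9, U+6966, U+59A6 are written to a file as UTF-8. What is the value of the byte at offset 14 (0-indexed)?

0x8C

U+F47CB → 4-byte form F3 B4 9F 8B at offsets 0–3.
U+5A71E → 4-byte form F1 9A 9C 9E at offsets 4–7.
U+1B265 → 4-byte form F0 9B 89 A5 at offsets 8–11.
U+430C → 3-byte form E4 8C 8C at offsets 12–14.
Offset 14 falls in char 4's range; it's byte 3 of E4 8C 8C = 0x8C.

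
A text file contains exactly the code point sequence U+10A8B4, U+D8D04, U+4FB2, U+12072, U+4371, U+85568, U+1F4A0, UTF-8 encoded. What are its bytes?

U+10A8B4: 4-byte form → F4 8A A2 B4.
U+D8D04: 4-byte form → F3 98 B4 84.
U+4FB2: 3-byte form → E4 BE B2.
U+12072: 4-byte form → F0 92 81 B2.
U+4371: 3-byte form → E4 8D B1.
U+85568: 4-byte form → F2 85 95 A8.
U+1F4A0: 4-byte form → F0 9F 92 A0.
Concatenated (26 bytes): F4 8A A2 B4 F3 98 B4 84 E4 BE B2 F0 92 81 B2 E4 8D B1 F2 85 95 A8 F0 9F 92 A0.

F4 8A A2 B4 F3 98 B4 84 E4 BE B2 F0 92 81 B2 E4 8D B1 F2 85 95 A8 F0 9F 92 A0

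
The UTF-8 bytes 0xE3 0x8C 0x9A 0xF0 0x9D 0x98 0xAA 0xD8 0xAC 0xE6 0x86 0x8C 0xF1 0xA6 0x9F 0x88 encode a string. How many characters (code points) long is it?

Byte at offset 0: 0xE3 = 11100011 → 3-byte char (#1). Advance 3.
Byte at offset 3: 0xF0 = 11110000 → 4-byte char (#2). Advance 4.
Byte at offset 7: 0xD8 = 11011000 → 2-byte char (#3). Advance 2.
Byte at offset 9: 0xE6 = 11100110 → 3-byte char (#4). Advance 3.
Byte at offset 12: 0xF1 = 11110001 → 4-byte char (#5). Advance 4.
Reached end at offset 16 after 5 code points.

5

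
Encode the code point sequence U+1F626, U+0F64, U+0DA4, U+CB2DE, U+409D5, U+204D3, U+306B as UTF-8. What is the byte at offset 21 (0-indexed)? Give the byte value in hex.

U+1F626 → 4-byte form F0 9F 98 A6 at offsets 0–3.
U+0F64 → 3-byte form E0 BD A4 at offsets 4–6.
U+0DA4 → 3-byte form E0 B6 A4 at offsets 7–9.
U+CB2DE → 4-byte form F3 8B 8B 9E at offsets 10–13.
U+409D5 → 4-byte form F1 80 A7 95 at offsets 14–17.
U+204D3 → 4-byte form F0 A0 93 93 at offsets 18–21.
Offset 21 falls in char 6's range; it's byte 4 of F0 A0 93 93 = 0x93.

0x93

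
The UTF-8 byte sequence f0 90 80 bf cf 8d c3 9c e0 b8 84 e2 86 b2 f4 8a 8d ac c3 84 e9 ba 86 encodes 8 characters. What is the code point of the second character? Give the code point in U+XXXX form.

Offset 0: leading byte 0xF0 = 11110000 → 4-byte char #1 = F0 90 80 BF.
Offset 4: leading byte 0xCF = 11001111 → 2-byte char #2 = CF 8D.
Leading byte 0xCF = 11001111 matches 110xxxxx → 2-byte sequence.
Byte 1: 0xCF = 11001111, payload 01111 (5 bits).
Byte 2: 0x8D = 10001101 (10xxxxxx ✓), payload 001101.
Concatenate: 01111001101 = 0x3CD (11 bits → U+03CD).

U+03CD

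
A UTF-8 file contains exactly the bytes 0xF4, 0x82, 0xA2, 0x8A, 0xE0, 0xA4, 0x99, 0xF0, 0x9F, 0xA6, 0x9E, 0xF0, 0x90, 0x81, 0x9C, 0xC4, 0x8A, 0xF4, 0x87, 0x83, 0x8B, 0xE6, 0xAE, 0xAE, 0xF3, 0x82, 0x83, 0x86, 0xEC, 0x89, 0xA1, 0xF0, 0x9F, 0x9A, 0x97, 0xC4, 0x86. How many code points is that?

11

Byte at offset 0: 0xF4 = 11110100 → 4-byte char (#1). Advance 4.
Byte at offset 4: 0xE0 = 11100000 → 3-byte char (#2). Advance 3.
Byte at offset 7: 0xF0 = 11110000 → 4-byte char (#3). Advance 4.
Byte at offset 11: 0xF0 = 11110000 → 4-byte char (#4). Advance 4.
Byte at offset 15: 0xC4 = 11000100 → 2-byte char (#5). Advance 2.
Byte at offset 17: 0xF4 = 11110100 → 4-byte char (#6). Advance 4.
Byte at offset 21: 0xE6 = 11100110 → 3-byte char (#7). Advance 3.
Byte at offset 24: 0xF3 = 11110011 → 4-byte char (#8). Advance 4.
Byte at offset 28: 0xEC = 11101100 → 3-byte char (#9). Advance 3.
Byte at offset 31: 0xF0 = 11110000 → 4-byte char (#10). Advance 4.
Byte at offset 35: 0xC4 = 11000100 → 2-byte char (#11). Advance 2.
Reached end at offset 37 after 11 code points.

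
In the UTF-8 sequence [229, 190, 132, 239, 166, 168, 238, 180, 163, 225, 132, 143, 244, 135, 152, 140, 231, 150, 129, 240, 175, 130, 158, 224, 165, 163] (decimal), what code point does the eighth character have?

Offset 0: leading byte 0xE5 = 11100101 → 3-byte char #1 = E5 BE 84.
Offset 3: leading byte 0xEF = 11101111 → 3-byte char #2 = EF A6 A8.
Offset 6: leading byte 0xEE = 11101110 → 3-byte char #3 = EE B4 A3.
Offset 9: leading byte 0xE1 = 11100001 → 3-byte char #4 = E1 84 8F.
Offset 12: leading byte 0xF4 = 11110100 → 4-byte char #5 = F4 87 98 8C.
Offset 16: leading byte 0xE7 = 11100111 → 3-byte char #6 = E7 96 81.
Offset 19: leading byte 0xF0 = 11110000 → 4-byte char #7 = F0 AF 82 9E.
Offset 23: leading byte 0xE0 = 11100000 → 3-byte char #8 = E0 A5 A3.
Leading byte 0xE0 = 11100000 matches 1110xxxx → 3-byte sequence.
Byte 1: 0xE0 = 11100000, payload 0000 (4 bits).
Byte 2: 0xA5 = 10100101 (10xxxxxx ✓), payload 100101.
Byte 3: 0xA3 = 10100011 (10xxxxxx ✓), payload 100011.
Concatenate: 0000100101100011 = 0x963 (16 bits → U+0963).

U+0963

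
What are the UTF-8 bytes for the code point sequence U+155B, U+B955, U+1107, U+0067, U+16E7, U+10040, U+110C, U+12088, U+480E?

U+155B: 3-byte form → E1 95 9B.
U+B955: 3-byte form → EB A5 95.
U+1107: 3-byte form → E1 84 87.
U+0067: 1-byte form → 67.
U+16E7: 3-byte form → E1 9B A7.
U+10040: 4-byte form → F0 90 81 80.
U+110C: 3-byte form → E1 84 8C.
U+12088: 4-byte form → F0 92 82 88.
U+480E: 3-byte form → E4 A0 8E.
Concatenated (27 bytes): E1 95 9B EB A5 95 E1 84 87 67 E1 9B A7 F0 90 81 80 E1 84 8C F0 92 82 88 E4 A0 8E.

E1 95 9B EB A5 95 E1 84 87 67 E1 9B A7 F0 90 81 80 E1 84 8C F0 92 82 88 E4 A0 8E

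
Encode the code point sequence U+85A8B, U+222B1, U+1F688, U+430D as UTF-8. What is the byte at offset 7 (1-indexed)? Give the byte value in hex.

0x8A

1-indexed offset 7 is 0-indexed offset 6.
U+85A8B → 4-byte form F2 85 AA 8B at offsets 0–3.
U+222B1 → 4-byte form F0 A2 8A B1 at offsets 4–7.
Offset 6 falls in char 2's range; it's byte 3 of F0 A2 8A B1 = 0x8A.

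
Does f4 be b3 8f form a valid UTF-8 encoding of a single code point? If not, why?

invalid (encodes a value above U+10FFFF)

Leading byte 0xF4 = 11110100 → 4-byte form.
Payload = 0x13ECCF, which exceeds U+10FFFF, the maximum Unicode code point. (Leading bytes F5–FF, or F4 followed by ≥ 0x90, are invalid.)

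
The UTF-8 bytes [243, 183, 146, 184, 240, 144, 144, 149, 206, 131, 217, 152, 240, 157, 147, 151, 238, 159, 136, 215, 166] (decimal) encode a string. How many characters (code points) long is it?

7

Byte at offset 0: 0xF3 = 11110011 → 4-byte char (#1). Advance 4.
Byte at offset 4: 0xF0 = 11110000 → 4-byte char (#2). Advance 4.
Byte at offset 8: 0xCE = 11001110 → 2-byte char (#3). Advance 2.
Byte at offset 10: 0xD9 = 11011001 → 2-byte char (#4). Advance 2.
Byte at offset 12: 0xF0 = 11110000 → 4-byte char (#5). Advance 4.
Byte at offset 16: 0xEE = 11101110 → 3-byte char (#6). Advance 3.
Byte at offset 19: 0xD7 = 11010111 → 2-byte char (#7). Advance 2.
Reached end at offset 21 after 7 code points.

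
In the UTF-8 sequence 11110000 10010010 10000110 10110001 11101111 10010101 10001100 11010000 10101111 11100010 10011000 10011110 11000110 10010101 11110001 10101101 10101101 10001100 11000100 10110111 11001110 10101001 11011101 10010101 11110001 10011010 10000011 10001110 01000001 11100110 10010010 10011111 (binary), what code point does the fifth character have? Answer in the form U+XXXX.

Offset 0: leading byte 0xF0 = 11110000 → 4-byte char #1 = F0 92 86 B1.
Offset 4: leading byte 0xEF = 11101111 → 3-byte char #2 = EF 95 8C.
Offset 7: leading byte 0xD0 = 11010000 → 2-byte char #3 = D0 AF.
Offset 9: leading byte 0xE2 = 11100010 → 3-byte char #4 = E2 98 9E.
Offset 12: leading byte 0xC6 = 11000110 → 2-byte char #5 = C6 95.
Leading byte 0xC6 = 11000110 matches 110xxxxx → 2-byte sequence.
Byte 1: 0xC6 = 11000110, payload 00110 (5 bits).
Byte 2: 0x95 = 10010101 (10xxxxxx ✓), payload 010101.
Concatenate: 00110010101 = 0x195 (11 bits → U+0195).

U+0195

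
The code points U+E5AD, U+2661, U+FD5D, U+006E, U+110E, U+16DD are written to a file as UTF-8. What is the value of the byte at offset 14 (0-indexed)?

U+E5AD → 3-byte form EE 96 AD at offsets 0–2.
U+2661 → 3-byte form E2 99 A1 at offsets 3–5.
U+FD5D → 3-byte form EF B5 9D at offsets 6–8.
U+006E → 1-byte form 6E at offsets 9–9.
U+110E → 3-byte form E1 84 8E at offsets 10–12.
U+16DD → 3-byte form E1 9B 9D at offsets 13–15.
Offset 14 falls in char 6's range; it's byte 2 of E1 9B 9D = 0x9B.

0x9B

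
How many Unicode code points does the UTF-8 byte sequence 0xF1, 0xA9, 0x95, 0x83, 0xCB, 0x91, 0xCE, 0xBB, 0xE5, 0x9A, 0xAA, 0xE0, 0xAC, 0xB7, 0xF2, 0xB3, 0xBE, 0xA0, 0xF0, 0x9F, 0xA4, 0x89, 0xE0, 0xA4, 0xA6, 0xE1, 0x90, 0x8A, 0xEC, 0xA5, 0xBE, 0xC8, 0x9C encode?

Byte at offset 0: 0xF1 = 11110001 → 4-byte char (#1). Advance 4.
Byte at offset 4: 0xCB = 11001011 → 2-byte char (#2). Advance 2.
Byte at offset 6: 0xCE = 11001110 → 2-byte char (#3). Advance 2.
Byte at offset 8: 0xE5 = 11100101 → 3-byte char (#4). Advance 3.
Byte at offset 11: 0xE0 = 11100000 → 3-byte char (#5). Advance 3.
Byte at offset 14: 0xF2 = 11110010 → 4-byte char (#6). Advance 4.
Byte at offset 18: 0xF0 = 11110000 → 4-byte char (#7). Advance 4.
Byte at offset 22: 0xE0 = 11100000 → 3-byte char (#8). Advance 3.
Byte at offset 25: 0xE1 = 11100001 → 3-byte char (#9). Advance 3.
Byte at offset 28: 0xEC = 11101100 → 3-byte char (#10). Advance 3.
Byte at offset 31: 0xC8 = 11001000 → 2-byte char (#11). Advance 2.
Reached end at offset 33 after 11 code points.

11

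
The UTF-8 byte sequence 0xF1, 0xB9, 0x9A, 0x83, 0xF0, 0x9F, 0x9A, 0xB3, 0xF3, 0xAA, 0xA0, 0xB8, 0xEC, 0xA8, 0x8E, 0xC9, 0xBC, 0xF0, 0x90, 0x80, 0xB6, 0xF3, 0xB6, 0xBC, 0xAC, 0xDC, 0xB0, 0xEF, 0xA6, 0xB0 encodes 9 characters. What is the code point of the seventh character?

Offset 0: leading byte 0xF1 = 11110001 → 4-byte char #1 = F1 B9 9A 83.
Offset 4: leading byte 0xF0 = 11110000 → 4-byte char #2 = F0 9F 9A B3.
Offset 8: leading byte 0xF3 = 11110011 → 4-byte char #3 = F3 AA A0 B8.
Offset 12: leading byte 0xEC = 11101100 → 3-byte char #4 = EC A8 8E.
Offset 15: leading byte 0xC9 = 11001001 → 2-byte char #5 = C9 BC.
Offset 17: leading byte 0xF0 = 11110000 → 4-byte char #6 = F0 90 80 B6.
Offset 21: leading byte 0xF3 = 11110011 → 4-byte char #7 = F3 B6 BC AC.
Leading byte 0xF3 = 11110011 matches 11110xxx → 4-byte sequence.
Byte 1: 0xF3 = 11110011, payload 011 (3 bits).
Byte 2: 0xB6 = 10110110 (10xxxxxx ✓), payload 110110.
Byte 3: 0xBC = 10111100 (10xxxxxx ✓), payload 111100.
Byte 4: 0xAC = 10101100 (10xxxxxx ✓), payload 101100.
Concatenate: 011110110111100101100 = 0xF6F2C (21 bits → U+F6F2C).

U+F6F2C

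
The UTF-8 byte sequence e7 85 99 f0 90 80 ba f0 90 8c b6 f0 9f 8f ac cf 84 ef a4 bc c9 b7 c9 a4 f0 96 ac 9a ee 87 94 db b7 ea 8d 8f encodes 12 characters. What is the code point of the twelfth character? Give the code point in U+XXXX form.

Offset 0: leading byte 0xE7 = 11100111 → 3-byte char #1 = E7 85 99.
Offset 3: leading byte 0xF0 = 11110000 → 4-byte char #2 = F0 90 80 BA.
Offset 7: leading byte 0xF0 = 11110000 → 4-byte char #3 = F0 90 8C B6.
Offset 11: leading byte 0xF0 = 11110000 → 4-byte char #4 = F0 9F 8F AC.
Offset 15: leading byte 0xCF = 11001111 → 2-byte char #5 = CF 84.
Offset 17: leading byte 0xEF = 11101111 → 3-byte char #6 = EF A4 BC.
Offset 20: leading byte 0xC9 = 11001001 → 2-byte char #7 = C9 B7.
Offset 22: leading byte 0xC9 = 11001001 → 2-byte char #8 = C9 A4.
Offset 24: leading byte 0xF0 = 11110000 → 4-byte char #9 = F0 96 AC 9A.
Offset 28: leading byte 0xEE = 11101110 → 3-byte char #10 = EE 87 94.
Offset 31: leading byte 0xDB = 11011011 → 2-byte char #11 = DB B7.
Offset 33: leading byte 0xEA = 11101010 → 3-byte char #12 = EA 8D 8F.
Leading byte 0xEA = 11101010 matches 1110xxxx → 3-byte sequence.
Byte 1: 0xEA = 11101010, payload 1010 (4 bits).
Byte 2: 0x8D = 10001101 (10xxxxxx ✓), payload 001101.
Byte 3: 0x8F = 10001111 (10xxxxxx ✓), payload 001111.
Concatenate: 1010001101001111 = 0xA34F (16 bits → U+A34F).

U+A34F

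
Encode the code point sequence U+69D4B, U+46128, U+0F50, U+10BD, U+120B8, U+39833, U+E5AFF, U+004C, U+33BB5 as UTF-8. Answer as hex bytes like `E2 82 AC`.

U+69D4B: 4-byte form → F1 A9 B5 8B.
U+46128: 4-byte form → F1 86 84 A8.
U+0F50: 3-byte form → E0 BD 90.
U+10BD: 3-byte form → E1 82 BD.
U+120B8: 4-byte form → F0 92 82 B8.
U+39833: 4-byte form → F0 B9 A0 B3.
U+E5AFF: 4-byte form → F3 A5 AB BF.
U+004C: 1-byte form → 4C.
U+33BB5: 4-byte form → F0 B3 AE B5.
Concatenated (31 bytes): F1 A9 B5 8B F1 86 84 A8 E0 BD 90 E1 82 BD F0 92 82 B8 F0 B9 A0 B3 F3 A5 AB BF 4C F0 B3 AE B5.

F1 A9 B5 8B F1 86 84 A8 E0 BD 90 E1 82 BD F0 92 82 B8 F0 B9 A0 B3 F3 A5 AB BF 4C F0 B3 AE B5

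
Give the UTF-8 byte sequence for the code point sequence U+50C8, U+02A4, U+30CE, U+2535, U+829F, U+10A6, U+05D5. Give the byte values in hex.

E5 83 88 CA A4 E3 83 8E E2 94 B5 E8 8A 9F E1 82 A6 D7 95

U+50C8: 3-byte form → E5 83 88.
U+02A4: 2-byte form → CA A4.
U+30CE: 3-byte form → E3 83 8E.
U+2535: 3-byte form → E2 94 B5.
U+829F: 3-byte form → E8 8A 9F.
U+10A6: 3-byte form → E1 82 A6.
U+05D5: 2-byte form → D7 95.
Concatenated (19 bytes): E5 83 88 CA A4 E3 83 8E E2 94 B5 E8 8A 9F E1 82 A6 D7 95.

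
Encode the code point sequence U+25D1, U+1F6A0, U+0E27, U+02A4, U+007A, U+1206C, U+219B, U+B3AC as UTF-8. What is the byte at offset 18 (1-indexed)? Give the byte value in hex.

1-indexed offset 18 is 0-indexed offset 17.
U+25D1 → 3-byte form E2 97 91 at offsets 0–2.
U+1F6A0 → 4-byte form F0 9F 9A A0 at offsets 3–6.
U+0E27 → 3-byte form E0 B8 A7 at offsets 7–9.
U+02A4 → 2-byte form CA A4 at offsets 10–11.
U+007A → 1-byte form 7A at offsets 12–12.
U+1206C → 4-byte form F0 92 81 AC at offsets 13–16.
U+219B → 3-byte form E2 86 9B at offsets 17–19.
Offset 17 falls in char 7's range; it's byte 1 of E2 86 9B = 0xE2.

0xE2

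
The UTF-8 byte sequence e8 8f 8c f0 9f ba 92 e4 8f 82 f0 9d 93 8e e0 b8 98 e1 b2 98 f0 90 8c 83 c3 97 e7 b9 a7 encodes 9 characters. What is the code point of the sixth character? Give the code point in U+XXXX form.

U+1C98

Offset 0: leading byte 0xE8 = 11101000 → 3-byte char #1 = E8 8F 8C.
Offset 3: leading byte 0xF0 = 11110000 → 4-byte char #2 = F0 9F BA 92.
Offset 7: leading byte 0xE4 = 11100100 → 3-byte char #3 = E4 8F 82.
Offset 10: leading byte 0xF0 = 11110000 → 4-byte char #4 = F0 9D 93 8E.
Offset 14: leading byte 0xE0 = 11100000 → 3-byte char #5 = E0 B8 98.
Offset 17: leading byte 0xE1 = 11100001 → 3-byte char #6 = E1 B2 98.
Leading byte 0xE1 = 11100001 matches 1110xxxx → 3-byte sequence.
Byte 1: 0xE1 = 11100001, payload 0001 (4 bits).
Byte 2: 0xB2 = 10110010 (10xxxxxx ✓), payload 110010.
Byte 3: 0x98 = 10011000 (10xxxxxx ✓), payload 011000.
Concatenate: 0001110010011000 = 0x1C98 (16 bits → U+1C98).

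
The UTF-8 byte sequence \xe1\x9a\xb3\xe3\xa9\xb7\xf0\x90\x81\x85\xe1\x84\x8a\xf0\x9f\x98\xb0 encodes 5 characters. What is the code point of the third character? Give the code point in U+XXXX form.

U+10045

Offset 0: leading byte 0xE1 = 11100001 → 3-byte char #1 = E1 9A B3.
Offset 3: leading byte 0xE3 = 11100011 → 3-byte char #2 = E3 A9 B7.
Offset 6: leading byte 0xF0 = 11110000 → 4-byte char #3 = F0 90 81 85.
Leading byte 0xF0 = 11110000 matches 11110xxx → 4-byte sequence.
Byte 1: 0xF0 = 11110000, payload 000 (3 bits).
Byte 2: 0x90 = 10010000 (10xxxxxx ✓), payload 010000.
Byte 3: 0x81 = 10000001 (10xxxxxx ✓), payload 000001.
Byte 4: 0x85 = 10000101 (10xxxxxx ✓), payload 000101.
Concatenate: 000010000000001000101 = 0x10045 (21 bits → U+10045).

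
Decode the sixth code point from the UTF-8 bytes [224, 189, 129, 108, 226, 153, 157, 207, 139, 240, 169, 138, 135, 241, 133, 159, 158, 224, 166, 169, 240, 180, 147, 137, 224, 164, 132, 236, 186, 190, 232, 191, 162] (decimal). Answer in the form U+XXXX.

U+457DE

Offset 0: leading byte 0xE0 = 11100000 → 3-byte char #1 = E0 BD 81.
Offset 3: leading byte 0x6C = 01101100 → 1-byte char #2 = 6C.
Offset 4: leading byte 0xE2 = 11100010 → 3-byte char #3 = E2 99 9D.
Offset 7: leading byte 0xCF = 11001111 → 2-byte char #4 = CF 8B.
Offset 9: leading byte 0xF0 = 11110000 → 4-byte char #5 = F0 A9 8A 87.
Offset 13: leading byte 0xF1 = 11110001 → 4-byte char #6 = F1 85 9F 9E.
Leading byte 0xF1 = 11110001 matches 11110xxx → 4-byte sequence.
Byte 1: 0xF1 = 11110001, payload 001 (3 bits).
Byte 2: 0x85 = 10000101 (10xxxxxx ✓), payload 000101.
Byte 3: 0x9F = 10011111 (10xxxxxx ✓), payload 011111.
Byte 4: 0x9E = 10011110 (10xxxxxx ✓), payload 011110.
Concatenate: 001000101011111011110 = 0x457DE (21 bits → U+457DE).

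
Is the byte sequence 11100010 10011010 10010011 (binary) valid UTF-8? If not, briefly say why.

Leading byte 0xE2 = 11100010 → 3-byte form.
Continuation bytes 0x9A=10011010, 0x93=10010011 all match 10xxxxxx.
Decoded value 0x2693 is ≥ 0x800 (shortest form) and not a surrogate.

valid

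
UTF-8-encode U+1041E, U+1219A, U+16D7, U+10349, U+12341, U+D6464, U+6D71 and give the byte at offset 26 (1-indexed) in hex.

0xB1

1-indexed offset 26 is 0-indexed offset 25.
U+1041E → 4-byte form F0 90 90 9E at offsets 0–3.
U+1219A → 4-byte form F0 92 86 9A at offsets 4–7.
U+16D7 → 3-byte form E1 9B 97 at offsets 8–10.
U+10349 → 4-byte form F0 90 8D 89 at offsets 11–14.
U+12341 → 4-byte form F0 92 8D 81 at offsets 15–18.
U+D6464 → 4-byte form F3 96 91 A4 at offsets 19–22.
U+6D71 → 3-byte form E6 B5 B1 at offsets 23–25.
Offset 25 falls in char 7's range; it's byte 3 of E6 B5 B1 = 0xB1.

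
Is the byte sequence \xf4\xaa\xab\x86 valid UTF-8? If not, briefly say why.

Leading byte 0xF4 = 11110100 → 4-byte form.
Payload = 0x12AAC6, which exceeds U+10FFFF, the maximum Unicode code point. (Leading bytes F5–FF, or F4 followed by ≥ 0x90, are invalid.)

invalid (encodes a value above U+10FFFF)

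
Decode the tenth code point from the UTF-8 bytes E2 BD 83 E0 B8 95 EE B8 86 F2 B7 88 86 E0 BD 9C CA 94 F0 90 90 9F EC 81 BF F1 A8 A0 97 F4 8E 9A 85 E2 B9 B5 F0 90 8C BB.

Offset 0: leading byte 0xE2 = 11100010 → 3-byte char #1 = E2 BD 83.
Offset 3: leading byte 0xE0 = 11100000 → 3-byte char #2 = E0 B8 95.
Offset 6: leading byte 0xEE = 11101110 → 3-byte char #3 = EE B8 86.
Offset 9: leading byte 0xF2 = 11110010 → 4-byte char #4 = F2 B7 88 86.
Offset 13: leading byte 0xE0 = 11100000 → 3-byte char #5 = E0 BD 9C.
Offset 16: leading byte 0xCA = 11001010 → 2-byte char #6 = CA 94.
Offset 18: leading byte 0xF0 = 11110000 → 4-byte char #7 = F0 90 90 9F.
Offset 22: leading byte 0xEC = 11101100 → 3-byte char #8 = EC 81 BF.
Offset 25: leading byte 0xF1 = 11110001 → 4-byte char #9 = F1 A8 A0 97.
Offset 29: leading byte 0xF4 = 11110100 → 4-byte char #10 = F4 8E 9A 85.
Leading byte 0xF4 = 11110100 matches 11110xxx → 4-byte sequence.
Byte 1: 0xF4 = 11110100, payload 100 (3 bits).
Byte 2: 0x8E = 10001110 (10xxxxxx ✓), payload 001110.
Byte 3: 0x9A = 10011010 (10xxxxxx ✓), payload 011010.
Byte 4: 0x85 = 10000101 (10xxxxxx ✓), payload 000101.
Concatenate: 100001110011010000101 = 0x10E685 (21 bits → U+10E685).

U+10E685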